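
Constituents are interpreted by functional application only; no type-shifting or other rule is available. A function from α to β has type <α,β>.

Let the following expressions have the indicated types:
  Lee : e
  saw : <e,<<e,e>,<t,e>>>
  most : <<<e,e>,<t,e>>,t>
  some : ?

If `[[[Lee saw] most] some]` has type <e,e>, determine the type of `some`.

For [[[Lee saw] most] some] to have type <e,e> with [[Lee saw] most] of type t, some must be the function: some : <t,<e,e>>.

<t,<e,e>>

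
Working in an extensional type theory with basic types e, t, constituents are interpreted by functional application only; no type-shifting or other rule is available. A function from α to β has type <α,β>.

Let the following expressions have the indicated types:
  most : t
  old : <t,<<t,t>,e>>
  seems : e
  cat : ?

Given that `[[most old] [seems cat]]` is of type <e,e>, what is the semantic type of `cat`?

<e,<<<t,t>,e>,<e,e>>>

For [[most old] [seems cat]] to have type <e,e> with [most old] of type <<t,t>,e>, [seems cat] must be the function: [seems cat] : <<<t,t>,e>,<e,e>>.
For [seems cat] to have type <<<t,t>,e>,<e,e>> with seems of type e, cat must be the function: cat : <e,<<<t,t>,e>,<e,e>>>.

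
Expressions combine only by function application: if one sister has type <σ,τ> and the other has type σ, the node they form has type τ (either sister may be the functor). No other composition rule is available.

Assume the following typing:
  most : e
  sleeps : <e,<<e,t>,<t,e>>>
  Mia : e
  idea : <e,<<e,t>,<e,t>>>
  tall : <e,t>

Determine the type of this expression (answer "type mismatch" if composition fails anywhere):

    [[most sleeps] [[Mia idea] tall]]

<t,e>

At [most sleeps], sleeps : <e,<<e,t>,<t,e>>> takes most : e, giving <<e,t>,<t,e>>.
At [Mia idea], idea : <e,<<e,t>,<e,t>>> takes Mia : e, giving <<e,t>,<e,t>>.
At [[Mia idea] tall], [Mia idea] : <<e,t>,<e,t>> takes tall : <e,t>, giving <e,t>.
At [[most sleeps] [[Mia idea] tall]], [most sleeps] : <<e,t>,<t,e>> takes [[Mia idea] tall] : <e,t>, giving <t,e>.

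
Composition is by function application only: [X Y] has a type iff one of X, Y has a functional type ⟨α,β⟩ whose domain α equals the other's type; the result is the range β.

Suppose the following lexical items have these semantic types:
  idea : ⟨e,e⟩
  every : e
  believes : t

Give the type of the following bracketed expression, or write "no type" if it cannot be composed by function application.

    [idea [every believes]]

no type

[every believes]: e and t cannot combine by function application — type clash.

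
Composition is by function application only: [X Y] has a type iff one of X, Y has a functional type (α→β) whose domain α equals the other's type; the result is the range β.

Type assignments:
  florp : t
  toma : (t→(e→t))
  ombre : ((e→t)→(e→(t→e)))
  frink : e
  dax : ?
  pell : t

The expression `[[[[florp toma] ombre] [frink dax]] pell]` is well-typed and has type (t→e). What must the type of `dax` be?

(e→((e→(t→e))→(t→(t→e))))

For [[[[florp toma] ombre] [frink dax]] pell] to have type (t→e) with pell of type t, [[[florp toma] ombre] [frink dax]] must be the function: [[[florp toma] ombre] [frink dax]] : (t→(t→e)).
For [[[florp toma] ombre] [frink dax]] to have type (t→(t→e)) with [[florp toma] ombre] of type (e→(t→e)), [frink dax] must be the function: [frink dax] : ((e→(t→e))→(t→(t→e))).
For [frink dax] to have type ((e→(t→e))→(t→(t→e))) with frink of type e, dax must be the function: dax : (e→((e→(t→e))→(t→(t→e)))).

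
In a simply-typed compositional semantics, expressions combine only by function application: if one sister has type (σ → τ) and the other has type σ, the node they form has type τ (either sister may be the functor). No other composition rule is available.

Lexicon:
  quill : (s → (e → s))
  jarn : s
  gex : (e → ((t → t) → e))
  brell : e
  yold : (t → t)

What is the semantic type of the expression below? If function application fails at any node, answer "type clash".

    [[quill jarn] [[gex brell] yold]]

At [quill jarn], quill : (s → (e → s)) takes jarn : s, giving (e → s).
At [gex brell], gex : (e → ((t → t) → e)) takes brell : e, giving ((t → t) → e).
At [[gex brell] yold], [gex brell] : ((t → t) → e) takes yold : (t → t), giving e.
At [[quill jarn] [[gex brell] yold]], [quill jarn] : (e → s) takes [[gex brell] yold] : e, giving s.

s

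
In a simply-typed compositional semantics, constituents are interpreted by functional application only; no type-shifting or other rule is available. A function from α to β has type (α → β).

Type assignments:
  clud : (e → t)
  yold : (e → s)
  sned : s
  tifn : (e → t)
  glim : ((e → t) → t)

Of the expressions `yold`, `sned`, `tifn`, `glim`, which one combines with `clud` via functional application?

glim

yold : (e → s) — neither side's domain matches the other.
sned : s — neither side's domain matches the other.
tifn : (e → t) — neither side's domain matches the other.
glim — combines: glim : ((e → t) → t) takes clud : (e → t) as argument, giving t.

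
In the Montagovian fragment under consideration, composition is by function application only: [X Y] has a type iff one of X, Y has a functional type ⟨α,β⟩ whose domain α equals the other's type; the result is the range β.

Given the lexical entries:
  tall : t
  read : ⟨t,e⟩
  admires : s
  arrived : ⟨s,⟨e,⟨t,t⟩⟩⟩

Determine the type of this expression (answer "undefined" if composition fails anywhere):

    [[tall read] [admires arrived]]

[tall read]: ⟨t,e⟩ applied to t yields e.
[admires arrived]: ⟨s,⟨e,⟨t,t⟩⟩⟩ applied to s yields ⟨e,⟨t,t⟩⟩.
[[tall read] [admires arrived]]: ⟨e,⟨t,t⟩⟩ applied to e yields ⟨t,t⟩.

⟨t,t⟩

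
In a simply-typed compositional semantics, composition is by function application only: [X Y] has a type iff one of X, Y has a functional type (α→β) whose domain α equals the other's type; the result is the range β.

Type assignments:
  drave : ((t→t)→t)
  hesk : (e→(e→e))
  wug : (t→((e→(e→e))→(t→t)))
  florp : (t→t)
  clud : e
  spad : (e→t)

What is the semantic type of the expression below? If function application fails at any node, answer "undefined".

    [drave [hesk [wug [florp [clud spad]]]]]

t

[clud spad]: spad is (e→t), clud is e; result t.
[florp [clud spad]]: florp is (t→t), [clud spad] is t; result t.
[wug [florp [clud spad]]]: wug is (t→((e→(e→e))→(t→t))), [florp [clud spad]] is t; result ((e→(e→e))→(t→t)).
[hesk [wug [florp [clud spad]]]]: [wug [florp [clud spad]]] is ((e→(e→e))→(t→t)), hesk is (e→(e→e)); result (t→t).
[drave [hesk [wug [florp [clud spad]]]]]: drave is ((t→t)→t), [hesk [wug [florp [clud spad]]]] is (t→t); result t.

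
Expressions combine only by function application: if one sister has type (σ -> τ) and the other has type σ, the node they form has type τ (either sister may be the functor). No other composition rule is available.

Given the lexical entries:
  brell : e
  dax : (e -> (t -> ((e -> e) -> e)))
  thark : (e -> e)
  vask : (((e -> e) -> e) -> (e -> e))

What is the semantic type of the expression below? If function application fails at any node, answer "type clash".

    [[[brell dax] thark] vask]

[brell dax] — dax of type (e -> (t -> ((e -> e) -> e))) combines with brell of type e: type (t -> ((e -> e) -> e)).
[[brell dax] thark]: (t -> ((e -> e) -> e)) with (e -> e) — neither is a function whose domain matches the other; composition fails here.

type clash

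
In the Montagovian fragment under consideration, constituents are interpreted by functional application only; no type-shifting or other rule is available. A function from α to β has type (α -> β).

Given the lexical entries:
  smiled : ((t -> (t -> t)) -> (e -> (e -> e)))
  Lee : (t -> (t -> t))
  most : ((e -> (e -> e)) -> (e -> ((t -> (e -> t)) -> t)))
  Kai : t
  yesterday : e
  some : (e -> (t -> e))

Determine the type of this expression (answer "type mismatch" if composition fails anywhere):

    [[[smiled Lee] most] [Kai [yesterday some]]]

At [smiled Lee], smiled : ((t -> (t -> t)) -> (e -> (e -> e))) takes Lee : (t -> (t -> t)), giving (e -> (e -> e)).
At [[smiled Lee] most], most : ((e -> (e -> e)) -> (e -> ((t -> (e -> t)) -> t))) takes [smiled Lee] : (e -> (e -> e)), giving (e -> ((t -> (e -> t)) -> t)).
At [yesterday some], some : (e -> (t -> e)) takes yesterday : e, giving (t -> e).
At [Kai [yesterday some]], [yesterday some] : (t -> e) takes Kai : t, giving e.
At [[[smiled Lee] most] [Kai [yesterday some]]], [[smiled Lee] most] : (e -> ((t -> (e -> t)) -> t)) takes [Kai [yesterday some]] : e, giving ((t -> (e -> t)) -> t).

((t -> (e -> t)) -> t)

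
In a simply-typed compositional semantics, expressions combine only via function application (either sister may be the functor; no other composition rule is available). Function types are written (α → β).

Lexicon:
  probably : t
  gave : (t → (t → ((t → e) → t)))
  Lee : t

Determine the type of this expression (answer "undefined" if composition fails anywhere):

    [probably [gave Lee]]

((t → e) → t)

[gave Lee]: functor gave : (t → (t → ((t → e) → t))), argument Lee : t; result (t → ((t → e) → t)).
[probably [gave Lee]]: functor [gave Lee] : (t → ((t → e) → t)), argument probably : t; result ((t → e) → t).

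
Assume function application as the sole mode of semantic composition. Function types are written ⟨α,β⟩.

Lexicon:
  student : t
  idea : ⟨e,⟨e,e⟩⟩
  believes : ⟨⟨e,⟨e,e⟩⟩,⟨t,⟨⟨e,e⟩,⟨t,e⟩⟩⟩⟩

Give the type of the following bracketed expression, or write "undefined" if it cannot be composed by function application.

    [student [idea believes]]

⟨⟨e,e⟩,⟨t,e⟩⟩

[idea believes]: ⟨⟨e,⟨e,e⟩⟩,⟨t,⟨⟨e,e⟩,⟨t,e⟩⟩⟩⟩ applied to ⟨e,⟨e,e⟩⟩ yields ⟨t,⟨⟨e,e⟩,⟨t,e⟩⟩⟩.
[student [idea believes]]: ⟨t,⟨⟨e,e⟩,⟨t,e⟩⟩⟩ applied to t yields ⟨⟨e,e⟩,⟨t,e⟩⟩.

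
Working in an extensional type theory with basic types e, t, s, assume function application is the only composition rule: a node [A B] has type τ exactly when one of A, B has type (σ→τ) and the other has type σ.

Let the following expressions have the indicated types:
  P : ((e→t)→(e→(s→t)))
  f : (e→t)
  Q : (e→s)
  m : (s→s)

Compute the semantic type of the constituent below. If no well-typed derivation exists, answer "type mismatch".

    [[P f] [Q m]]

type mismatch

[P f]: ((e→t)→(e→(s→t))) applied to (e→t) yields (e→(s→t)).
[Q m]: (e→s) and (s→s) cannot combine by function application — type clash.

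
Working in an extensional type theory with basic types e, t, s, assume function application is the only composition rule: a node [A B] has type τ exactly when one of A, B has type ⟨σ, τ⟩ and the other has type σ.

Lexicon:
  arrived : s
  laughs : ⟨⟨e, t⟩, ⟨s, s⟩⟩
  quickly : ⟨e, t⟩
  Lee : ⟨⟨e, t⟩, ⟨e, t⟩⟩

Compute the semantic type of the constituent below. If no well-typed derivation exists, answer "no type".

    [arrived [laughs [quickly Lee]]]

[quickly Lee]: Lee is ⟨⟨e, t⟩, ⟨e, t⟩⟩, quickly is ⟨e, t⟩; result ⟨e, t⟩.
[laughs [quickly Lee]]: laughs is ⟨⟨e, t⟩, ⟨s, s⟩⟩, [quickly Lee] is ⟨e, t⟩; result ⟨s, s⟩.
[arrived [laughs [quickly Lee]]]: [laughs [quickly Lee]] is ⟨s, s⟩, arrived is s; result s.

s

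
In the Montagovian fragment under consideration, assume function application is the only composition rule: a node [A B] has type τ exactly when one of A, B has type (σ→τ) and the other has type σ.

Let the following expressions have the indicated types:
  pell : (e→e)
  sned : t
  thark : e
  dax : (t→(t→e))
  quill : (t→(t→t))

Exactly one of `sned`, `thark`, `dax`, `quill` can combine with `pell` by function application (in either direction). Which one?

thark

sned : t — pell needs e; sned needs nothing (atomic); neither fits.
thark — combines: pell : (e→e) takes thark : e as argument, giving e.
dax : (t→(t→e)) — pell needs e; dax needs t; neither fits.
quill : (t→(t→t)) — pell needs e; quill needs t; neither fits.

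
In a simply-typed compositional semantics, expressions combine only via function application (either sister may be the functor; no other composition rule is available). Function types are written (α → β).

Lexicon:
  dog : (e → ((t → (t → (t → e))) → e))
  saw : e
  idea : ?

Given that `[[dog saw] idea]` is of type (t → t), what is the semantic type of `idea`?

[[dog saw] idea] must have type (t → t). The sister [dog saw] has type ((t → (t → (t → e))) → e); that is not a function onto (t → t), so idea must be the functor, of type (((t → (t → (t → e))) → e) → (t → t)).

(((t → (t → (t → e))) → e) → (t → t))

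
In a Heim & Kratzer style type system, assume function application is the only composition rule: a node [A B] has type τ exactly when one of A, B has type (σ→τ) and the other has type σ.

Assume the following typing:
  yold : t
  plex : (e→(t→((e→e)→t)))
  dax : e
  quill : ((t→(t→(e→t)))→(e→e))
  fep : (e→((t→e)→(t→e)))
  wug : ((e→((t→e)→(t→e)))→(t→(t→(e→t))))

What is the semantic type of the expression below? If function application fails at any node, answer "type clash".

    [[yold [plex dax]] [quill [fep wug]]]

At [plex dax], plex : (e→(t→((e→e)→t))) takes dax : e, giving (t→((e→e)→t)).
At [yold [plex dax]], [plex dax] : (t→((e→e)→t)) takes yold : t, giving ((e→e)→t).
At [fep wug], wug : ((e→((t→e)→(t→e)))→(t→(t→(e→t)))) takes fep : (e→((t→e)→(t→e))), giving (t→(t→(e→t))).
At [quill [fep wug]], quill : ((t→(t→(e→t)))→(e→e)) takes [fep wug] : (t→(t→(e→t))), giving (e→e).
At [[yold [plex dax]] [quill [fep wug]]], [yold [plex dax]] : ((e→e)→t) takes [quill [fep wug]] : (e→e), giving t.

t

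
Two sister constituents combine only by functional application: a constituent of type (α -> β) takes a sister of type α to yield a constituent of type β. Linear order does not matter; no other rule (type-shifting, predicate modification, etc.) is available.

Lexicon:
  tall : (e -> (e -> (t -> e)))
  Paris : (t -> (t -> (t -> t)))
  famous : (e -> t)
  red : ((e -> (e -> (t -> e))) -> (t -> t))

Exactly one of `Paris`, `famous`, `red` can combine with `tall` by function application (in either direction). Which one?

red

Paris : (t -> (t -> (t -> t))) — tall needs e; Paris needs t; neither fits.
famous : (e -> t) — tall needs e; famous needs e; neither fits.
red — combines: red : ((e -> (e -> (t -> e))) -> (t -> t)) takes tall : (e -> (e -> (t -> e))) as argument, giving (t -> t).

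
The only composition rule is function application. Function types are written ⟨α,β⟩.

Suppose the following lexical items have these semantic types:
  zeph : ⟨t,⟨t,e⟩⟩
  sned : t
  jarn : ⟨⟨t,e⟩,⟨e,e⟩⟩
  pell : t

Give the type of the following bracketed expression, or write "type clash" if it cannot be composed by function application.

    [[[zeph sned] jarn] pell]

type clash

[zeph sned]: functor zeph : ⟨t,⟨t,e⟩⟩, argument sned : t; result ⟨t,e⟩.
[[zeph sned] jarn]: functor jarn : ⟨⟨t,e⟩,⟨e,e⟩⟩, argument [zeph sned] : ⟨t,e⟩; result ⟨e,e⟩.
[[[zeph sned] jarn] pell]: ⟨e,e⟩ with t — neither is a function whose domain matches the other; composition fails here.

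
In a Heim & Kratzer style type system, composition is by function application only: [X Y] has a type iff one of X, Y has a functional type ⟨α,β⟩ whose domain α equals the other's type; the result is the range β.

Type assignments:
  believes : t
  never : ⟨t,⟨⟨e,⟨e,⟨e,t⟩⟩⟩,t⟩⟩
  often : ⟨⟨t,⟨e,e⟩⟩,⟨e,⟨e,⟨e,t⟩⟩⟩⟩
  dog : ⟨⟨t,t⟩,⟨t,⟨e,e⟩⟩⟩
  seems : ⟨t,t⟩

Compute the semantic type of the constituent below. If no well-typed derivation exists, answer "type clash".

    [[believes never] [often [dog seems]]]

[believes never]: functor never : ⟨t,⟨⟨e,⟨e,⟨e,t⟩⟩⟩,t⟩⟩, argument believes : t; result ⟨⟨e,⟨e,⟨e,t⟩⟩⟩,t⟩.
[dog seems]: functor dog : ⟨⟨t,t⟩,⟨t,⟨e,e⟩⟩⟩, argument seems : ⟨t,t⟩; result ⟨t,⟨e,e⟩⟩.
[often [dog seems]]: functor often : ⟨⟨t,⟨e,e⟩⟩,⟨e,⟨e,⟨e,t⟩⟩⟩⟩, argument [dog seems] : ⟨t,⟨e,e⟩⟩; result ⟨e,⟨e,⟨e,t⟩⟩⟩.
[[believes never] [often [dog seems]]]: functor [believes never] : ⟨⟨e,⟨e,⟨e,t⟩⟩⟩,t⟩, argument [often [dog seems]] : ⟨e,⟨e,⟨e,t⟩⟩⟩; result t.

t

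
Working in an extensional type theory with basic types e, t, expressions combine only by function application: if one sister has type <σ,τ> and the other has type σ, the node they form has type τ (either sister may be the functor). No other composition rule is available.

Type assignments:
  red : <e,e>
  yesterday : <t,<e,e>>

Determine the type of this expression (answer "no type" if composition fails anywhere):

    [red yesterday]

no type

[red yesterday]: <e,e> and <t,<e,e>> cannot combine by function application — type clash.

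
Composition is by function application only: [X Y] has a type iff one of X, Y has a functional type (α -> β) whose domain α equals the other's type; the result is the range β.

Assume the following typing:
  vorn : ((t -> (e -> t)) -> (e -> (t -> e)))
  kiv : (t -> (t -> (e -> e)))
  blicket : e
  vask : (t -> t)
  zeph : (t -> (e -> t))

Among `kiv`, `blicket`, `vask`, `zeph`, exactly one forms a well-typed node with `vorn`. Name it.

kiv : (t -> (t -> (e -> e))) — neither side's domain matches the other.
blicket : e — neither side's domain matches the other.
vask : (t -> t) — neither side's domain matches the other.
zeph — combines: vorn : ((t -> (e -> t)) -> (e -> (t -> e))) takes zeph : (t -> (e -> t)) as argument, giving (e -> (t -> e)).

zeph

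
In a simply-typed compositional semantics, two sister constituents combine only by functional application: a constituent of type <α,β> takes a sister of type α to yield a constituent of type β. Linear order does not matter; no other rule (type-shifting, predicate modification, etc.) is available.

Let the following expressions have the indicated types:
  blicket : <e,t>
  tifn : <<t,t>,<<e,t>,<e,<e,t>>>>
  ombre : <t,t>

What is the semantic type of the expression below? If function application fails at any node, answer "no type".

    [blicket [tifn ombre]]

[tifn ombre]: tifn is <<t,t>,<<e,t>,<e,<e,t>>>>, ombre is <t,t>; result <<e,t>,<e,<e,t>>>.
[blicket [tifn ombre]]: [tifn ombre] is <<e,t>,<e,<e,t>>>, blicket is <e,t>; result <e,<e,t>>.

<e,<e,t>>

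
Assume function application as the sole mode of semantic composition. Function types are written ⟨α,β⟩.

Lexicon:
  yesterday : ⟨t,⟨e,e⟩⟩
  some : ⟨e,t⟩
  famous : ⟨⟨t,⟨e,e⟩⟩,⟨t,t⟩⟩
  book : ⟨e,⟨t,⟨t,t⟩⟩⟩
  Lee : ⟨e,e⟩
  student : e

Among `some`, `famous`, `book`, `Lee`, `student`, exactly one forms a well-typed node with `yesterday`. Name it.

some : ⟨e,t⟩ — yesterday needs t; some needs e; neither fits.
famous — combines: famous : ⟨⟨t,⟨e,e⟩⟩,⟨t,t⟩⟩ takes yesterday : ⟨t,⟨e,e⟩⟩ as argument, giving ⟨t,t⟩.
book : ⟨e,⟨t,⟨t,t⟩⟩⟩ — yesterday needs t; book needs e; neither fits.
Lee : ⟨e,e⟩ — yesterday needs t; Lee needs e; neither fits.
student : e — yesterday needs t; student needs nothing (atomic); neither fits.

famous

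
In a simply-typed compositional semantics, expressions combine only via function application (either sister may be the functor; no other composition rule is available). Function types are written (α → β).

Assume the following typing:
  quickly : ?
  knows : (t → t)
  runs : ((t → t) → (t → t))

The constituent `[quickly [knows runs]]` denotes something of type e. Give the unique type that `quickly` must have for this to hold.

[quickly [knows runs]] is required to be e. [knows runs] : (t → t) cannot yield e as functor, so quickly : ((t → t) → e).

((t → t) → e)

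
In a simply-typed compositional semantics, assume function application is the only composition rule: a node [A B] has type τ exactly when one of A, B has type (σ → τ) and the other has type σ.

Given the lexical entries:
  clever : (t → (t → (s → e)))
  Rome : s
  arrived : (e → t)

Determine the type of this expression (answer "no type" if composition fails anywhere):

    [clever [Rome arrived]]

[Rome arrived]: s and (e → t) cannot combine by function application — type clash.

no type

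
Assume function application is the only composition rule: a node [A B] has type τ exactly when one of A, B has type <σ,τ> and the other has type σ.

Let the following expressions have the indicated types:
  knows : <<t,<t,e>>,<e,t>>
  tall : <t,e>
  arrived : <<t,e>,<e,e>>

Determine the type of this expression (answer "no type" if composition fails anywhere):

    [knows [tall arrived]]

[tall arrived]: arrived is <<t,e>,<e,e>>, tall is <t,e>; result <e,e>.
At [knows [tall arrived]]: neither <<t,<t,e>>,<e,t>> nor <e,e> can take the other as argument; the node is ill-typed.

no type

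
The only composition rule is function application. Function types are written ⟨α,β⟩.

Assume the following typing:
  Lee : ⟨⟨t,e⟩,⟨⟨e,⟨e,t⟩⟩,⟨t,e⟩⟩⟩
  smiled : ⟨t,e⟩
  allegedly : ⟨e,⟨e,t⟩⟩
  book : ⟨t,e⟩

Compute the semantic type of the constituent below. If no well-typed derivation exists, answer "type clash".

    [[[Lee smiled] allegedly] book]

[Lee smiled]: Lee is ⟨⟨t,e⟩,⟨⟨e,⟨e,t⟩⟩,⟨t,e⟩⟩⟩, smiled is ⟨t,e⟩; result ⟨⟨e,⟨e,t⟩⟩,⟨t,e⟩⟩.
[[Lee smiled] allegedly]: [Lee smiled] is ⟨⟨e,⟨e,t⟩⟩,⟨t,e⟩⟩, allegedly is ⟨e,⟨e,t⟩⟩; result ⟨t,e⟩.
[[[Lee smiled] allegedly] book]: ⟨t,e⟩ with ⟨t,e⟩ — neither is a function whose domain matches the other; composition fails here.

type clash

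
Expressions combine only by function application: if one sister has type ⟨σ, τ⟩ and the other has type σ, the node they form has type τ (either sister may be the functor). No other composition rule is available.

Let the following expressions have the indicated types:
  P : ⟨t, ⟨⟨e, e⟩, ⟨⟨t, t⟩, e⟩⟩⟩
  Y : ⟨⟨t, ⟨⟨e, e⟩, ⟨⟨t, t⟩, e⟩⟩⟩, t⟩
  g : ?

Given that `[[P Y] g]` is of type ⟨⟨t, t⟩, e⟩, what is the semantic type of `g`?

⟨t, ⟨⟨t, t⟩, e⟩⟩

At [[P Y] g] (required: ⟨⟨t, t⟩, e⟩): [P Y] is t, which is not a function with range ⟨⟨t, t⟩, e⟩; hence g is the functor — type ⟨t, ⟨⟨t, t⟩, e⟩⟩.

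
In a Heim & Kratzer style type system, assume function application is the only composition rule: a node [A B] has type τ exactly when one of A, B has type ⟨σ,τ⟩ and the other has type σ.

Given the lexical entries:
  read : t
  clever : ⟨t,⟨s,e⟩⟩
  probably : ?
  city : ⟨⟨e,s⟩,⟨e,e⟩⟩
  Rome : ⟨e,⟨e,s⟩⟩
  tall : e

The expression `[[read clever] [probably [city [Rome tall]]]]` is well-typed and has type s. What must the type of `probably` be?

⟨⟨e,e⟩,⟨⟨s,e⟩,s⟩⟩

At [[read clever] [probably [city [Rome tall]]]] (required: s): [read clever] is ⟨s,e⟩, which is not a function with range s; hence [probably [city [Rome tall]]] is the functor — type ⟨⟨s,e⟩,s⟩.
At [probably [city [Rome tall]]] (required: ⟨⟨s,e⟩,s⟩): [city [Rome tall]] is ⟨e,e⟩, which is not a function with range ⟨⟨s,e⟩,s⟩; hence probably is the functor — type ⟨⟨e,e⟩,⟨⟨s,e⟩,s⟩⟩.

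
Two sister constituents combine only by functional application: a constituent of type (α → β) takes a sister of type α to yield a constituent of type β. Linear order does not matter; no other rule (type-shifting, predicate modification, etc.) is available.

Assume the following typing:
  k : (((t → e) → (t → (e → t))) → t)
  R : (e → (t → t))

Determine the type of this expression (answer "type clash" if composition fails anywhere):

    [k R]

type clash

[k R]: (((t → e) → (t → (e → t))) → t) with (e → (t → t)) — neither is a function whose domain matches the other; composition fails here.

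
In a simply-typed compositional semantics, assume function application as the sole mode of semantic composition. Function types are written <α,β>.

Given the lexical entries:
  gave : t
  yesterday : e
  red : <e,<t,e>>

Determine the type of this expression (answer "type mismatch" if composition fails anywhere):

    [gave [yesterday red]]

e

[yesterday red]: red is <e,<t,e>>, yesterday is e; result <t,e>.
[gave [yesterday red]]: [yesterday red] is <t,e>, gave is t; result e.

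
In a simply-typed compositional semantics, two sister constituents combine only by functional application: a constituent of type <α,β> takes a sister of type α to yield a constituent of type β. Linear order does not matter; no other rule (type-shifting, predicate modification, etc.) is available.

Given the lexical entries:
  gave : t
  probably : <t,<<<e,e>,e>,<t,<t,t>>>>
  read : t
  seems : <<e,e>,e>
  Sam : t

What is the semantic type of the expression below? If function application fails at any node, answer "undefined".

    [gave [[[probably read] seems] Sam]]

[probably read]: probably is <t,<<<e,e>,e>,<t,<t,t>>>>, read is t; result <<<e,e>,e>,<t,<t,t>>>.
[[probably read] seems]: [probably read] is <<<e,e>,e>,<t,<t,t>>>, seems is <<e,e>,e>; result <t,<t,t>>.
[[[probably read] seems] Sam]: [[probably read] seems] is <t,<t,t>>, Sam is t; result <t,t>.
[gave [[[probably read] seems] Sam]]: [[[probably read] seems] Sam] is <t,t>, gave is t; result t.

t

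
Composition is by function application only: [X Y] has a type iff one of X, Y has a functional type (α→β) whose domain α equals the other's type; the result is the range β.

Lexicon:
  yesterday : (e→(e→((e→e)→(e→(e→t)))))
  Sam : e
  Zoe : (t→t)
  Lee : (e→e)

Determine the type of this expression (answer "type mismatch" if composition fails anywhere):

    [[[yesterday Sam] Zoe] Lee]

type mismatch

[yesterday Sam]: (e→(e→((e→e)→(e→(e→t))))) applied to e yields (e→((e→e)→(e→(e→t)))).
[[yesterday Sam] Zoe]: (e→((e→e)→(e→(e→t)))) with (t→t) — neither is a function whose domain matches the other; composition fails here.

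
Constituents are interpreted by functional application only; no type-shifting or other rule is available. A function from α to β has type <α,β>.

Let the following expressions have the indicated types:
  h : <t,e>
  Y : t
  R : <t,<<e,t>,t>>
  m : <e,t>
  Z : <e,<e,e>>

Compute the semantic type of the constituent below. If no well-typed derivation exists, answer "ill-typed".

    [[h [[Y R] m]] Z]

<e,e>

At [Y R], R : <t,<<e,t>,t>> takes Y : t, giving <<e,t>,t>.
At [[Y R] m], [Y R] : <<e,t>,t> takes m : <e,t>, giving t.
At [h [[Y R] m]], h : <t,e> takes [[Y R] m] : t, giving e.
At [[h [[Y R] m]] Z], Z : <e,<e,e>> takes [h [[Y R] m]] : e, giving <e,e>.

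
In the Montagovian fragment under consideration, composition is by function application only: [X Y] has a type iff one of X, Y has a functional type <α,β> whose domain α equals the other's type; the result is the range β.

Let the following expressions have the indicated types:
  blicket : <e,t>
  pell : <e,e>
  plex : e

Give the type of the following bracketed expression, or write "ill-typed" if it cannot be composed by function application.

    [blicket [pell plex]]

[pell plex]: <e,e> applied to e yields e.
[blicket [pell plex]]: <e,t> applied to e yields t.

t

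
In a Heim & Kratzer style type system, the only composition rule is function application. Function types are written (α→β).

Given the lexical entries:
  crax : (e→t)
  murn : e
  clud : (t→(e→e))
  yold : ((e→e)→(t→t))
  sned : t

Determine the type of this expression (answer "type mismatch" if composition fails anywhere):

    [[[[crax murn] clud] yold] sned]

t

[crax murn] — crax of type (e→t) combines with murn of type e: type t.
[[crax murn] clud] — clud of type (t→(e→e)) combines with [crax murn] of type t: type (e→e).
[[[crax murn] clud] yold] — yold of type ((e→e)→(t→t)) combines with [[crax murn] clud] of type (e→e): type (t→t).
[[[[crax murn] clud] yold] sned] — [[[crax murn] clud] yold] of type (t→t) combines with sned of type t: type t.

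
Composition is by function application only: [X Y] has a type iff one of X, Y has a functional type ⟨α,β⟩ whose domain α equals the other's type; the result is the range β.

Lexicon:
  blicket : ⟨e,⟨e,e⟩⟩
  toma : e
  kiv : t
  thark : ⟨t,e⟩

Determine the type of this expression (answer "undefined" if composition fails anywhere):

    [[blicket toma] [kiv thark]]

e

[blicket toma]: functor blicket : ⟨e,⟨e,e⟩⟩, argument toma : e; result ⟨e,e⟩.
[kiv thark]: functor thark : ⟨t,e⟩, argument kiv : t; result e.
[[blicket toma] [kiv thark]]: functor [blicket toma] : ⟨e,e⟩, argument [kiv thark] : e; result e.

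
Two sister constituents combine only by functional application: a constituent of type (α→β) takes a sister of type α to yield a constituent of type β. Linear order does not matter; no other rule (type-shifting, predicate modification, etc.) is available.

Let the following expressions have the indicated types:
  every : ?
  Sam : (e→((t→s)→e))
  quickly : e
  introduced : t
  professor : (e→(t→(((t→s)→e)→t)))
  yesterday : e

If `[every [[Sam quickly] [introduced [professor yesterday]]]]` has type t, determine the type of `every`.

At [every [[Sam quickly] [introduced [professor yesterday]]]] (required: t): [[Sam quickly] [introduced [professor yesterday]]] is t, which is not a function with range t; hence every is the functor — type (t→t).

(t→t)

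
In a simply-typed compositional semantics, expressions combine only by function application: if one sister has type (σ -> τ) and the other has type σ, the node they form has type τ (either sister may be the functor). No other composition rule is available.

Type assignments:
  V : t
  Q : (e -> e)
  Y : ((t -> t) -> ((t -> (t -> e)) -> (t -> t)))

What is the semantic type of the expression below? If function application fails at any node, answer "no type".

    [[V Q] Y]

no type

[V Q]: t with (e -> e) — neither is a function whose domain matches the other; composition fails here.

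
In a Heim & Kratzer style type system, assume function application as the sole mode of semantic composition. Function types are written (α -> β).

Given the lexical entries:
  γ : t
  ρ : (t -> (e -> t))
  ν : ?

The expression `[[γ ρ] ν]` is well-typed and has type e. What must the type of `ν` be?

((e -> t) -> e)

For [[γ ρ] ν] to have type e with [γ ρ] of type (e -> t), ν must be the function: ν : ((e -> t) -> e).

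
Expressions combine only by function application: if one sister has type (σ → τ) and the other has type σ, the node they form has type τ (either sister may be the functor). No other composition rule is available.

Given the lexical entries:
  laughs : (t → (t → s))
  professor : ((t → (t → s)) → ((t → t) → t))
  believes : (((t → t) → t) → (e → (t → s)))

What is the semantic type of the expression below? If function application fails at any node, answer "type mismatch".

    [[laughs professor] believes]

(e → (t → s))

[laughs professor]: functor professor : ((t → (t → s)) → ((t → t) → t)), argument laughs : (t → (t → s)); result ((t → t) → t).
[[laughs professor] believes]: functor believes : (((t → t) → t) → (e → (t → s))), argument [laughs professor] : ((t → t) → t); result (e → (t → s)).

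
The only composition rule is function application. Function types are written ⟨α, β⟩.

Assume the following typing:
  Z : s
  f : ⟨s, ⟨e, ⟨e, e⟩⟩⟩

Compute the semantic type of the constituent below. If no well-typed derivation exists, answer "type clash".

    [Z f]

[Z f]: ⟨s, ⟨e, ⟨e, e⟩⟩⟩ applied to s yields ⟨e, ⟨e, e⟩⟩.

⟨e, ⟨e, e⟩⟩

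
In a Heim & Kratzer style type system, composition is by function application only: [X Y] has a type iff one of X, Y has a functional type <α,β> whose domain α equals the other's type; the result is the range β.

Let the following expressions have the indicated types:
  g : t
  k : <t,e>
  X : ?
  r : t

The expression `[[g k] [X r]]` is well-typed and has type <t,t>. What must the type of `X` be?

At [[g k] [X r]] (required: <t,t>): [g k] is e, which is not a function with range <t,t>; hence [X r] is the functor — type <e,<t,t>>.
At [X r] (required: <e,<t,t>>): r is t, which is not a function with range <e,<t,t>>; hence X is the functor — type <t,<e,<t,t>>>.

<t,<e,<t,t>>>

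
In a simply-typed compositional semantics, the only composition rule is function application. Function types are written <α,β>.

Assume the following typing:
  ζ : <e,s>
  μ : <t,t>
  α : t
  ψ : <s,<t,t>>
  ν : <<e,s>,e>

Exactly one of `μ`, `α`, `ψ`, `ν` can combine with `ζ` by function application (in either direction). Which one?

ν

μ : <t,t> — neither side's domain matches the other.
α : t — neither side's domain matches the other.
ψ : <s,<t,t>> — neither side's domain matches the other.
ν — combines: ν : <<e,s>,e> takes ζ : <e,s> as argument, giving e.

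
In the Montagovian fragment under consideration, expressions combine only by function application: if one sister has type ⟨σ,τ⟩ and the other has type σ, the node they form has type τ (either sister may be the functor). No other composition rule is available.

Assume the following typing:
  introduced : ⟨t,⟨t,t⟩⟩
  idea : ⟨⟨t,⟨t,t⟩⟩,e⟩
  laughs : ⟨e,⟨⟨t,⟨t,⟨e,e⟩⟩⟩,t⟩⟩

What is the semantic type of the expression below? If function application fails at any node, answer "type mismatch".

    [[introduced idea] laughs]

⟨⟨t,⟨t,⟨e,e⟩⟩⟩,t⟩

[introduced idea]: idea is ⟨⟨t,⟨t,t⟩⟩,e⟩, introduced is ⟨t,⟨t,t⟩⟩; result e.
[[introduced idea] laughs]: laughs is ⟨e,⟨⟨t,⟨t,⟨e,e⟩⟩⟩,t⟩⟩, [introduced idea] is e; result ⟨⟨t,⟨t,⟨e,e⟩⟩⟩,t⟩.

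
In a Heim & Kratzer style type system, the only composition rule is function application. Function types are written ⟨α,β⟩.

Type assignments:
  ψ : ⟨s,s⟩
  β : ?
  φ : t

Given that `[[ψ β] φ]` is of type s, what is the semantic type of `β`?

⟨⟨s,s⟩,⟨t,s⟩⟩

[[ψ β] φ] is required to be s. φ : t cannot yield s as functor, so [ψ β] : ⟨t,s⟩.
[ψ β] is required to be ⟨t,s⟩. ψ : ⟨s,s⟩ cannot yield ⟨t,s⟩ as functor, so β : ⟨⟨s,s⟩,⟨t,s⟩⟩.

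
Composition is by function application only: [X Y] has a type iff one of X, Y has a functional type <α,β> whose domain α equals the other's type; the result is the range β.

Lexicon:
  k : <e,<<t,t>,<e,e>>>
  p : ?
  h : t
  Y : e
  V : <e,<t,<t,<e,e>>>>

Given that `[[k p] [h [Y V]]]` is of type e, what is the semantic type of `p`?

At [[k p] [h [Y V]]] (required: e): [h [Y V]] is <t,<e,e>>, which is not a function with range e; hence [k p] is the functor — type <<t,<e,e>>,e>.
At [k p] (required: <<t,<e,e>>,e>): k is <e,<<t,t>,<e,e>>>, which is not a function with range <<t,<e,e>>,e>; hence p is the functor — type <<e,<<t,t>,<e,e>>>,<<t,<e,e>>,e>>.

<<e,<<t,t>,<e,e>>>,<<t,<e,e>>,e>>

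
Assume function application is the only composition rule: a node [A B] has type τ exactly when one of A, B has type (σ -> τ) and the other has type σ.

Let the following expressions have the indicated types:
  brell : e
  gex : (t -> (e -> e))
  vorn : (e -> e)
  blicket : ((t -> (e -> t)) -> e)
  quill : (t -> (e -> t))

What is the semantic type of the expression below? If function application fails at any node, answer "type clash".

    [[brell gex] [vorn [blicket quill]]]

type clash

At [brell gex]: neither e nor (t -> (e -> e)) can take the other as argument; the node is ill-typed.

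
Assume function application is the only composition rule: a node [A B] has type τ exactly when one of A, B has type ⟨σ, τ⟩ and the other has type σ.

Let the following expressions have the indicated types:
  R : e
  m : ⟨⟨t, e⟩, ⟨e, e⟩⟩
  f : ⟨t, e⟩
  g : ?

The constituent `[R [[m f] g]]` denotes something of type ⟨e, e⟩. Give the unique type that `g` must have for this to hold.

At [R [[m f] g]] (required: ⟨e, e⟩): R is e, which is not a function with range ⟨e, e⟩; hence [[m f] g] is the functor — type ⟨e, ⟨e, e⟩⟩.
At [[m f] g] (required: ⟨e, ⟨e, e⟩⟩): [m f] is ⟨e, e⟩, which is not a function with range ⟨e, ⟨e, e⟩⟩; hence g is the functor — type ⟨⟨e, e⟩, ⟨e, ⟨e, e⟩⟩⟩.

⟨⟨e, e⟩, ⟨e, ⟨e, e⟩⟩⟩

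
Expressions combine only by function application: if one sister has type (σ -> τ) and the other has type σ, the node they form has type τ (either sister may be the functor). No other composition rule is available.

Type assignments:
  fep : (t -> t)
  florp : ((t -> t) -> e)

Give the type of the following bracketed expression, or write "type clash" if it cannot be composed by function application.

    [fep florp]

[fep florp]: ((t -> t) -> e) applied to (t -> t) yields e.

e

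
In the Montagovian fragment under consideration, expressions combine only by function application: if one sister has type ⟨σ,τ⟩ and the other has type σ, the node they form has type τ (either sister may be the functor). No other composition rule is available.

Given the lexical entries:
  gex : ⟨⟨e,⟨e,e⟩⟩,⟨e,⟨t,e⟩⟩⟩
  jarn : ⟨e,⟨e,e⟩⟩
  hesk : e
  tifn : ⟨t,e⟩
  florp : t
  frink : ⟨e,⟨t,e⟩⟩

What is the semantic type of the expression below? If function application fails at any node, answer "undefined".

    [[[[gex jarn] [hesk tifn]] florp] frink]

[gex jarn]: ⟨⟨e,⟨e,e⟩⟩,⟨e,⟨t,e⟩⟩⟩ applied to ⟨e,⟨e,e⟩⟩ yields ⟨e,⟨t,e⟩⟩.
[hesk tifn]: e and ⟨t,e⟩ cannot combine by function application — type clash.

undefined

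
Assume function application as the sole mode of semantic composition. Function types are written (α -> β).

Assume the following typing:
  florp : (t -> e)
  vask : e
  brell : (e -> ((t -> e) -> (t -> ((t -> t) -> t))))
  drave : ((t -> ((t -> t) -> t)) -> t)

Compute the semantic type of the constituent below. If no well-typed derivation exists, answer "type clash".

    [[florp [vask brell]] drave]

t

[vask brell] — brell of type (e -> ((t -> e) -> (t -> ((t -> t) -> t)))) combines with vask of type e: type ((t -> e) -> (t -> ((t -> t) -> t))).
[florp [vask brell]] — [vask brell] of type ((t -> e) -> (t -> ((t -> t) -> t))) combines with florp of type (t -> e): type (t -> ((t -> t) -> t)).
[[florp [vask brell]] drave] — drave of type ((t -> ((t -> t) -> t)) -> t) combines with [florp [vask brell]] of type (t -> ((t -> t) -> t)): type t.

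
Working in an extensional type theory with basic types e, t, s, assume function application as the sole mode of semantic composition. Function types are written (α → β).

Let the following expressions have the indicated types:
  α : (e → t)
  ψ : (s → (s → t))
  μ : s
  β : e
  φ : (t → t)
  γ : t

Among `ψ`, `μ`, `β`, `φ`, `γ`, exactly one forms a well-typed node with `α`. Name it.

β

ψ : (s → (s → t)) — does not combine with α.
μ : s — does not combine with α.
β — combines: α : (e → t) takes β : e as argument, giving t.
φ : (t → t) — does not combine with α.
γ : t — does not combine with α.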